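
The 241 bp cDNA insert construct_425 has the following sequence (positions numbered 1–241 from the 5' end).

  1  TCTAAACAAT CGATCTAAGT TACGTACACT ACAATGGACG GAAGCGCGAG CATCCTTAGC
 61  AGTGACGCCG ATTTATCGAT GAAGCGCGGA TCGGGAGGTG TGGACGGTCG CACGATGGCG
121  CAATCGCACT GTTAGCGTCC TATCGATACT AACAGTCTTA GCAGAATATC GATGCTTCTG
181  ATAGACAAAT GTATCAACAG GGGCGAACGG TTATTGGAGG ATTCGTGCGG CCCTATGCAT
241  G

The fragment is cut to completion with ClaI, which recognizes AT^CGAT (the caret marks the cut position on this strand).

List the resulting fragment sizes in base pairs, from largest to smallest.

72, 67, 66, 26, 10 bp

ClaI sites (ATCGAT) start at positions 9, 75, 142, 168.
ClaI cuts after base 2 of each site, so after positions 10, 76, 143, 169.
Linear molecule, 4 cuts → 5 fragments:
  1–10 → 10 bp
  11–76 → 66 bp
  77–143 → 67 bp
  144–169 → 26 bp
  170–241 → 72 bp
Sorted largest to smallest: 72, 67, 66, 26, 10 bp.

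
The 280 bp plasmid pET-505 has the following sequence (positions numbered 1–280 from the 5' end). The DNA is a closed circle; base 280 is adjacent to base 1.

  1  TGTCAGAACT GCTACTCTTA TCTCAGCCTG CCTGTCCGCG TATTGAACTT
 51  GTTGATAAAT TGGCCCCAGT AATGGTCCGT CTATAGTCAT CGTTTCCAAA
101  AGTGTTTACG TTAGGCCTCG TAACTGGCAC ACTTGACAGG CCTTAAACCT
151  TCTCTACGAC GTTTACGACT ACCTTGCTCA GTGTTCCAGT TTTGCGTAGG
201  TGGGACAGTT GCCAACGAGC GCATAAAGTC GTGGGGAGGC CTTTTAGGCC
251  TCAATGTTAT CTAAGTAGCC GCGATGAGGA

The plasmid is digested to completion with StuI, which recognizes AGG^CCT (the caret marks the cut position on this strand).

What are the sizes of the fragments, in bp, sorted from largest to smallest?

StuI sites (AGGCCT) start at positions 113, 138, 237, 246.
StuI cuts after base 3 of each site, so after positions 115, 140, 239, 248.
Circular molecule, 4 cuts → 4 fragments:
  116–140 → 25 bp
  141–239 → 99 bp
  240–248 → 9 bp
  249–280 then 1–115 → 32 + 115 = 147 bp
Sorted largest to smallest: 147, 99, 25, 9 bp.

147, 99, 25, 9 bp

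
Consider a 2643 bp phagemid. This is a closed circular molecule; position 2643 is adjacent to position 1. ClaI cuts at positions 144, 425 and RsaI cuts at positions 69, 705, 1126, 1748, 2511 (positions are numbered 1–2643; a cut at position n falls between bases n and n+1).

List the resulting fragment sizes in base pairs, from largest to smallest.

763, 622, 421, 281, 280, 201, 75 bp

Combined cut positions (sorted): 69, 144, 425, 705, 1126, 1748, 2511.
Circular molecule, 7 cuts → 7 fragments:
  144 − 69 = 75 bp
  425 − 144 = 281 bp
  705 − 425 = 280 bp
  1126 − 705 = 421 bp
  1748 − 1126 = 622 bp
  2511 − 1748 = 763 bp
  wrap: 2643 − 2511 + 69 = 201 bp
Sorted largest to smallest: 763, 622, 421, 281, 280, 201, 75 bp.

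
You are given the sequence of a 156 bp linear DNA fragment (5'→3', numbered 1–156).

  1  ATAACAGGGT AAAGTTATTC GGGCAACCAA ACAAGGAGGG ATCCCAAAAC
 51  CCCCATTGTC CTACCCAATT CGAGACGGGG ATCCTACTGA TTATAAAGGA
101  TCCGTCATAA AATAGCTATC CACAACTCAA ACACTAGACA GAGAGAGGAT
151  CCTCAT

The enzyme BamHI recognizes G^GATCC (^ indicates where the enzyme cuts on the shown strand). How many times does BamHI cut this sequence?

4

GGATCC occurs starting at positions 39, 79, 98, 147.
BamHI cuts at 4 sites.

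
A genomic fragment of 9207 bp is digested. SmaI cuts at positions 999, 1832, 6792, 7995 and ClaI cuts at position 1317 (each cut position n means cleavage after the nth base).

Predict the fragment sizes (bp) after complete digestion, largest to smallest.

Combined cut positions (sorted): 999, 1317, 1832, 6792, 7995.
Linear molecule, 5 cuts → 6 fragments:
  999 − 0 = 999 bp
  1317 − 999 = 318 bp
  1832 − 1317 = 515 bp
  6792 − 1832 = 4960 bp
  7995 − 6792 = 1203 bp
  9207 − 7995 = 1212 bp
Sorted largest to smallest: 4960, 1212, 1203, 999, 515, 318 bp.

4960, 1212, 1203, 999, 515, 318 bp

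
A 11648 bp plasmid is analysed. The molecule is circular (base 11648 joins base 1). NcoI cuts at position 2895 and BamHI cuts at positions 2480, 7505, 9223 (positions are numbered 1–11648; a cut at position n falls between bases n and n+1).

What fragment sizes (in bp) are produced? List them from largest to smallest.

4905, 4610, 1718, 415 bp

Combined cut positions (sorted): 2480, 2895, 7505, 9223.
Circular molecule, 4 cuts → 4 fragments:
  2895 − 2480 = 415 bp
  7505 − 2895 = 4610 bp
  9223 − 7505 = 1718 bp
  wrap: 11648 − 9223 + 2480 = 4905 bp
Sorted largest to smallest: 4905, 4610, 1718, 415 bp.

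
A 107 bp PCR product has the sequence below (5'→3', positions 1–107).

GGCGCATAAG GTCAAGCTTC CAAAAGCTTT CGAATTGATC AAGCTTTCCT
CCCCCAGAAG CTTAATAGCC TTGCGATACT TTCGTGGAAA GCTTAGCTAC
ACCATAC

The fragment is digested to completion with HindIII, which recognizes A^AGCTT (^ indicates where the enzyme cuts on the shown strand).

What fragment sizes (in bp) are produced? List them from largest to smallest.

31, 18, 17, 17, 14, 10 bp

HindIII sites (AAGCTT) start at positions 14, 24, 41, 58, 89.
HindIII cuts after the first base of each site, so after positions 14, 24, 41, 58, 89.
Linear molecule, 5 cuts → 6 fragments:
  1–14 → 14 bp
  15–24 → 10 bp
  25–41 → 17 bp
  42–58 → 17 bp
  59–89 → 31 bp
  90–107 → 18 bp
Sorted largest to smallest: 31, 18, 17, 17, 14, 10 bp.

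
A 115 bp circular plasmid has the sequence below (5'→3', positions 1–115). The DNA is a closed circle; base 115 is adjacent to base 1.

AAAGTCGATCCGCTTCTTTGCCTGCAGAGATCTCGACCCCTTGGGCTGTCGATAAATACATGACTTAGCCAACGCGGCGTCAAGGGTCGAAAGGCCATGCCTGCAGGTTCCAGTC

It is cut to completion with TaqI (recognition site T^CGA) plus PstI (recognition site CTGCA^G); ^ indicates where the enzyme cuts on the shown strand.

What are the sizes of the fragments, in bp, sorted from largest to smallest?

38, 21, 18, 16, 15, 7 bp

TaqI sites (TCGA) start at positions 5, 33, 49, 87.
TaqI cuts after the first base of each site, so after positions 5, 33, 49, 87.
PstI sites (CTGCAG) start at positions 22, 101.
PstI cuts after base 5 of each site (before the last base), so after positions 26, 105.
Combined cut positions: 5, 26, 33, 49, 87, 105.
Circular molecule, 6 cuts → 6 fragments:
  6–26 → 21 bp
  27–33 → 7 bp
  34–49 → 16 bp
  50–87 → 38 bp
  88–105 → 18 bp
  106–115 then 1–5 → 10 + 5 = 15 bp
Sorted largest to smallest: 38, 21, 18, 16, 15, 7 bp.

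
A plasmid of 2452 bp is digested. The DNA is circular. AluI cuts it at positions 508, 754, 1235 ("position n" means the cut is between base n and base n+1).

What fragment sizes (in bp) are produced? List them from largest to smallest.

Circular molecule, 3 cuts → 3 fragments:
  754 − 508 = 246 bp
  1235 − 754 = 481 bp
  wrap: 2452 − 1235 + 508 = 1725 bp
Sorted largest to smallest: 1725, 481, 246 bp.

1725, 481, 246 bp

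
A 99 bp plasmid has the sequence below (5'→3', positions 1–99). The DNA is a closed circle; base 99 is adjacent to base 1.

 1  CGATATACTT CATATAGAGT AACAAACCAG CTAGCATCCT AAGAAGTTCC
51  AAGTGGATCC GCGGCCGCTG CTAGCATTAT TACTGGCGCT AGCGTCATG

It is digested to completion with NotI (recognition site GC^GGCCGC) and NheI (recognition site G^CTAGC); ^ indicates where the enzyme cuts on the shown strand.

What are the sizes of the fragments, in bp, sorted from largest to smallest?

The NotI site (GCGGCCGC) starts at position 61.
NotI cuts after base 2 of each site, so after position 62.
NheI sites (GCTAGC) start at positions 30, 70, 88.
NheI cuts after the first base of each site, so after positions 30, 70, 88.
Combined cut positions: 30, 62, 70, 88.
Circular molecule, 4 cuts → 4 fragments:
  31–62 → 32 bp
  63–70 → 8 bp
  71–88 → 18 bp
  89–99 then 1–30 → 11 + 30 = 41 bp
Sorted largest to smallest: 41, 32, 18, 8 bp.

41, 32, 18, 8 bp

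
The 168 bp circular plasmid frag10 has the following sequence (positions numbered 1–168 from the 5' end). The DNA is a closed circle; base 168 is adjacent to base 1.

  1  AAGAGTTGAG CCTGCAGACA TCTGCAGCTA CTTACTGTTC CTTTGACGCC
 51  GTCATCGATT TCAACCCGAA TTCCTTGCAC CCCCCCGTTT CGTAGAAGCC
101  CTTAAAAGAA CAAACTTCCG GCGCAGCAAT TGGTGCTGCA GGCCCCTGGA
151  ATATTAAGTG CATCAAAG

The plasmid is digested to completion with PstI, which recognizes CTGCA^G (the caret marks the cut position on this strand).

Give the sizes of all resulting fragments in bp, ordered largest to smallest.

114, 44, 10 bp

PstI sites (CTGCAG) start at positions 12, 22, 136.
PstI cuts after base 5 of each site (before the last base), so after positions 16, 26, 140.
Circular molecule, 3 cuts → 3 fragments:
  17–26 → 10 bp
  27–140 → 114 bp
  141–168 then 1–16 → 28 + 16 = 44 bp
Sorted largest to smallest: 114, 44, 10 bp.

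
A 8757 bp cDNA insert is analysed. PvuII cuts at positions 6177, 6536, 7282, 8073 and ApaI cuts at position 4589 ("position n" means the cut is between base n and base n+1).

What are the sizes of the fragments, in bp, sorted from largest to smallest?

Combined cut positions (sorted): 4589, 6177, 6536, 7282, 8073.
Linear molecule, 5 cuts → 6 fragments:
  4589 − 0 = 4589 bp
  6177 − 4589 = 1588 bp
  6536 − 6177 = 359 bp
  7282 − 6536 = 746 bp
  8073 − 7282 = 791 bp
  8757 − 8073 = 684 bp
Sorted largest to smallest: 4589, 1588, 791, 746, 684, 359 bp.

4589, 1588, 791, 746, 684, 359 bp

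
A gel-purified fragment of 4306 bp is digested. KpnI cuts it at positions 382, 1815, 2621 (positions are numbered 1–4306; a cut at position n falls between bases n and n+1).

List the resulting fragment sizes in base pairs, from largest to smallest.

Linear molecule, 3 cuts → 4 fragments:
  382 − 0 = 382 bp
  1815 − 382 = 1433 bp
  2621 − 1815 = 806 bp
  4306 − 2621 = 1685 bp
Sorted largest to smallest: 1685, 1433, 806, 382 bp.

1685, 1433, 806, 382 bp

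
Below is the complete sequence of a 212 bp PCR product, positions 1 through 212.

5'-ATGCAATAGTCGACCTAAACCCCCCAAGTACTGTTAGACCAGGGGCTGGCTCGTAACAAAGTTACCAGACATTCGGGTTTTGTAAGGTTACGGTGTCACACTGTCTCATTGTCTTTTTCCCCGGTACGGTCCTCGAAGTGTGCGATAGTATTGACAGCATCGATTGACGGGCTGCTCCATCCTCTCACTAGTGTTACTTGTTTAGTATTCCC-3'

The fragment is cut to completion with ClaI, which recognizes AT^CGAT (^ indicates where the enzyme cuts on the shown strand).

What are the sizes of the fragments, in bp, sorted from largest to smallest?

The ClaI site (ATCGAT) starts at position 159.
ClaI cuts after base 2 of each site, so after position 160.
Linear molecule, 1 cut → 2 fragments:
  1–160 → 160 bp
  161–212 → 52 bp
Sorted largest to smallest: 160, 52 bp.

160, 52 bp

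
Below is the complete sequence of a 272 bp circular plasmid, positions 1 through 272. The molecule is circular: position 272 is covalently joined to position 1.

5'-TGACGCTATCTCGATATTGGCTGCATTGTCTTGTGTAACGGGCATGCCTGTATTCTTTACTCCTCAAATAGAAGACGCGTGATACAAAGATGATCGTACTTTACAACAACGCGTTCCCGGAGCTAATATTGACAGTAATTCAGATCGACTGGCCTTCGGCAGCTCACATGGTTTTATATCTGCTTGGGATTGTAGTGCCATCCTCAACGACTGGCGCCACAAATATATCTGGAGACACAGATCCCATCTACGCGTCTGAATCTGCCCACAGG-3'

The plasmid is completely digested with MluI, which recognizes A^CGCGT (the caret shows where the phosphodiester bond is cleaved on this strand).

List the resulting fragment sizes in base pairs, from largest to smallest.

MluI sites (ACGCGT) start at positions 75, 109, 250.
MluI cuts after the first base of each site, so after positions 75, 109, 250.
Circular molecule, 3 cuts → 3 fragments:
  76–109 → 34 bp
  110–250 → 141 bp
  251–272 then 1–75 → 22 + 75 = 97 bp
Sorted largest to smallest: 141, 97, 34 bp.

141, 97, 34 bp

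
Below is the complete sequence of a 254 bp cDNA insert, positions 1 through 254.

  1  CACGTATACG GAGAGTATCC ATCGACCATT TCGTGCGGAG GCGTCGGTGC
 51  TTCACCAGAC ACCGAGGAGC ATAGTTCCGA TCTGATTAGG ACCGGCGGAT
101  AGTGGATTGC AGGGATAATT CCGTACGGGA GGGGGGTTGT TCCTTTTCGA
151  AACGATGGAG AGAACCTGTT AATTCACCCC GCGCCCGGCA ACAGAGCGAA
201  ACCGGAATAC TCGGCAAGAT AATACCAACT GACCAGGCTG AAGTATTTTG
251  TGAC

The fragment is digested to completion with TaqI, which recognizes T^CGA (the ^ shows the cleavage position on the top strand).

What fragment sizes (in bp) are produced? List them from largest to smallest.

TaqI sites (TCGA) start at positions 22, 147.
TaqI cuts after the first base of each site, so after positions 22, 147.
Linear molecule, 2 cuts → 3 fragments:
  1–22 → 22 bp
  23–147 → 125 bp
  148–254 → 107 bp
Sorted largest to smallest: 125, 107, 22 bp.

125, 107, 22 bp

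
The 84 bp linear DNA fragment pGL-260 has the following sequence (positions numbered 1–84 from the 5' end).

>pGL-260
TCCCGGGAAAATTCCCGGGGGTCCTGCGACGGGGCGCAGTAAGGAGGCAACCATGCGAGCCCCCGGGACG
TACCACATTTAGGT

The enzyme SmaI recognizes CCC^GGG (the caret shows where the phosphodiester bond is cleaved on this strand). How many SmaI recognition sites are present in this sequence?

CCCGGG occurs starting at positions 2, 14, 62.
SmaI cuts at 3 sites.

3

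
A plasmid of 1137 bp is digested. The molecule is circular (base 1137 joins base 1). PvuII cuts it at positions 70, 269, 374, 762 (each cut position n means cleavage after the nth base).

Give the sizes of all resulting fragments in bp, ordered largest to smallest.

445, 388, 199, 105 bp

Circular molecule, 4 cuts → 4 fragments:
  269 − 70 = 199 bp
  374 − 269 = 105 bp
  762 − 374 = 388 bp
  wrap: 1137 − 762 + 70 = 445 bp
Sorted largest to smallest: 445, 388, 199, 105 bp.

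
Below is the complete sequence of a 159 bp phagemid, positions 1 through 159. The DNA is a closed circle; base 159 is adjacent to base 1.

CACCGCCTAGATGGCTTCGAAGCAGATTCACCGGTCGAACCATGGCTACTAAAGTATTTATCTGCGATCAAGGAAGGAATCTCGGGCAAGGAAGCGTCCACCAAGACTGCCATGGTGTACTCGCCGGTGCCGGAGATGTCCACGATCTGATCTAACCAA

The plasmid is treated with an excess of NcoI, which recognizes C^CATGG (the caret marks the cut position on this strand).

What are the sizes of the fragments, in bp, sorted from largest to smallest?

89, 70 bp

NcoI sites (CCATGG) start at positions 40, 110.
NcoI cuts after the first base of each site, so after positions 40, 110.
Circular molecule, 2 cuts → 2 fragments:
  41–110 → 70 bp
  111–159 then 1–40 → 49 + 40 = 89 bp
Sorted largest to smallest: 89, 70 bp.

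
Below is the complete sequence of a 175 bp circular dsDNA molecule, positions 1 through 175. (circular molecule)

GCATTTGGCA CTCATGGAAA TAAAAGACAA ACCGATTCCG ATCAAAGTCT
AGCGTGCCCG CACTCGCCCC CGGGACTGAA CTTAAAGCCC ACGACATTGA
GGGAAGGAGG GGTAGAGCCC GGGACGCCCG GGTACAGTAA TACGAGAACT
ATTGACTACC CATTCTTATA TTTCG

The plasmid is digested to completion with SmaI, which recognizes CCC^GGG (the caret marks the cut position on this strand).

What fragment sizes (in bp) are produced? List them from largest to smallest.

117, 49, 9 bp

SmaI sites (CCCGGG) start at positions 69, 118, 127.
SmaI cuts after base 3 of each site, so after positions 71, 120, 129.
Circular molecule, 3 cuts → 3 fragments:
  72–120 → 49 bp
  121–129 → 9 bp
  130–175 then 1–71 → 46 + 71 = 117 bp
Sorted largest to smallest: 117, 49, 9 bp.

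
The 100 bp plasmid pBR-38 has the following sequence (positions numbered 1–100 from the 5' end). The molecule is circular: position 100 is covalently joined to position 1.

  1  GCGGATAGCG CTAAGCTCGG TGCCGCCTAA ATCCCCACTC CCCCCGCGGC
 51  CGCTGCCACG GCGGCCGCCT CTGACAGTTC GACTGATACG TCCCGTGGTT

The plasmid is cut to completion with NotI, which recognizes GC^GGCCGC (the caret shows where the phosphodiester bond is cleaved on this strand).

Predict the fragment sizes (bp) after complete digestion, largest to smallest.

NotI sites (GCGGCCGC) start at positions 46, 61.
NotI cuts after base 2 of each site, so after positions 47, 62.
Circular molecule, 2 cuts → 2 fragments:
  48–62 → 15 bp
  63–100 then 1–47 → 38 + 47 = 85 bp
Sorted largest to smallest: 85, 15 bp.

85, 15 bp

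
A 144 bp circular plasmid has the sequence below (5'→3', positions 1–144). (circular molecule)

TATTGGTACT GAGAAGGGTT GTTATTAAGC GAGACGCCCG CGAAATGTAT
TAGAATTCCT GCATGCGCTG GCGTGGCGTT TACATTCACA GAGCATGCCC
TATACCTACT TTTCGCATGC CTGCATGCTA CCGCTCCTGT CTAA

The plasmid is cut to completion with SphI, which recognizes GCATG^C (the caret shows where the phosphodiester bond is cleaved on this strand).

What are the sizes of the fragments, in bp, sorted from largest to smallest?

SphI sites (GCATGC) start at positions 61, 93, 115, 123.
SphI cuts after base 5 of each site (before the last base), so after positions 65, 97, 119, 127.
Circular molecule, 4 cuts → 4 fragments:
  66–97 → 32 bp
  98–119 → 22 bp
  120–127 → 8 bp
  128–144 then 1–65 → 17 + 65 = 82 bp
Sorted largest to smallest: 82, 32, 22, 8 bp.

82, 32, 22, 8 bp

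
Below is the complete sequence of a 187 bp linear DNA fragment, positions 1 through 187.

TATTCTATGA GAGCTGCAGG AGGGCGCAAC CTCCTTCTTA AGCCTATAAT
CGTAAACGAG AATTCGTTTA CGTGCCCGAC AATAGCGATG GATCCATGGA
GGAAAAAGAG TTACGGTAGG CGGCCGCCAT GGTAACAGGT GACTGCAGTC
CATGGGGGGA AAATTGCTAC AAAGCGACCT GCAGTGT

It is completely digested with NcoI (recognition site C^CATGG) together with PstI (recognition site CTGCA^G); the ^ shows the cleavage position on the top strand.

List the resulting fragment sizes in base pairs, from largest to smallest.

NcoI sites (CCATGG) start at positions 94, 127, 150.
NcoI cuts after the first base of each site, so after positions 94, 127, 150.
PstI sites (CTGCAG) start at positions 14, 143, 179.
PstI cuts after base 5 of each site (before the last base), so after positions 18, 147, 183.
Combined cut positions: 18, 94, 127, 147, 150, 183.
Linear molecule, 6 cuts → 7 fragments:
  1–18 → 18 bp
  19–94 → 76 bp
  95–127 → 33 bp
  128–147 → 20 bp
  148–150 → 3 bp
  151–183 → 33 bp
  184–187 → 4 bp
Sorted largest to smallest: 76, 33, 33, 20, 18, 4, 3 bp.

76, 33, 33, 20, 18, 4, 3 bp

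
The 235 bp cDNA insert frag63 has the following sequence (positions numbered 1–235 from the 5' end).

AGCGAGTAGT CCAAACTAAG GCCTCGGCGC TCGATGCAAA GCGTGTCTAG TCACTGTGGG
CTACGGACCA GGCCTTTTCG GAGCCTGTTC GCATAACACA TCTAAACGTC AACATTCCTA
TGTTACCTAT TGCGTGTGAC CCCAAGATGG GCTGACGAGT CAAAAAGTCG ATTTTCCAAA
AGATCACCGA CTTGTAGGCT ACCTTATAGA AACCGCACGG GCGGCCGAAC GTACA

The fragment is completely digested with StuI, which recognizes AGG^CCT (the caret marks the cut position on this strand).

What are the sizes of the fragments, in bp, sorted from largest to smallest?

163, 51, 21 bp

StuI sites (AGGCCT) start at positions 19, 70.
StuI cuts after base 3 of each site, so after positions 21, 72.
Linear molecule, 2 cuts → 3 fragments:
  1–21 → 21 bp
  22–72 → 51 bp
  73–235 → 163 bp
Sorted largest to smallest: 163, 51, 21 bp.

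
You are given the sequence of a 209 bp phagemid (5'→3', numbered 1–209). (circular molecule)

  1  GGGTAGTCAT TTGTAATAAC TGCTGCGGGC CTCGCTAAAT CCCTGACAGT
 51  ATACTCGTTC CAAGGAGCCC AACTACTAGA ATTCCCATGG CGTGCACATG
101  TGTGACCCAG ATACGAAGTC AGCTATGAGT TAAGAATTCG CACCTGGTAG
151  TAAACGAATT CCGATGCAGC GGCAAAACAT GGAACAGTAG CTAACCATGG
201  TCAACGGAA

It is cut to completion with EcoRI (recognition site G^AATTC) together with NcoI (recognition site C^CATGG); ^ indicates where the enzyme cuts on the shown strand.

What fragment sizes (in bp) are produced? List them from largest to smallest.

93, 49, 39, 22, 6 bp

EcoRI sites (GAATTC) start at positions 79, 134, 156.
EcoRI cuts after the first base of each site, so after positions 79, 134, 156.
NcoI sites (CCATGG) start at positions 85, 195.
NcoI cuts after the first base of each site, so after positions 85, 195.
Combined cut positions: 79, 85, 134, 156, 195.
Circular molecule, 5 cuts → 5 fragments:
  80–85 → 6 bp
  86–134 → 49 bp
  135–156 → 22 bp
  157–195 → 39 bp
  196–209 then 1–79 → 14 + 79 = 93 bp
Sorted largest to smallest: 93, 49, 39, 22, 6 bp.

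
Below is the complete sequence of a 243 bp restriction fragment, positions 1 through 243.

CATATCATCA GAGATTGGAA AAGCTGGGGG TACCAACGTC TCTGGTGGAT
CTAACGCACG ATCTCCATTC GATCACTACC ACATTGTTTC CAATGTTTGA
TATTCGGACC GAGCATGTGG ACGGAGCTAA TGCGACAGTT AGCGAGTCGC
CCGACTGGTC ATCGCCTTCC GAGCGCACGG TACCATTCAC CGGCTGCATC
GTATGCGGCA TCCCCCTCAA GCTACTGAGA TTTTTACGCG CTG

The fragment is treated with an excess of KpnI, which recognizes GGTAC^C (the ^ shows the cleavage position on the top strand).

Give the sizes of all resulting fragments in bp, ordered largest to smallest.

150, 60, 33 bp

KpnI sites (GGTACC) start at positions 29, 179.
KpnI cuts after base 5 of each site (before the last base), so after positions 33, 183.
Linear molecule, 2 cuts → 3 fragments:
  1–33 → 33 bp
  34–183 → 150 bp
  184–243 → 60 bp
Sorted largest to smallest: 150, 60, 33 bp.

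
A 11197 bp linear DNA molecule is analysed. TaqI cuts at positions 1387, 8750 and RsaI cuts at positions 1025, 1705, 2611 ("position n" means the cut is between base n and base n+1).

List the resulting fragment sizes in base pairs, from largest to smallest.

6139, 2447, 1025, 906, 362, 318 bp

Combined cut positions (sorted): 1025, 1387, 1705, 2611, 8750.
Linear molecule, 5 cuts → 6 fragments:
  1025 − 0 = 1025 bp
  1387 − 1025 = 362 bp
  1705 − 1387 = 318 bp
  2611 − 1705 = 906 bp
  8750 − 2611 = 6139 bp
  11197 − 8750 = 2447 bp
Sorted largest to smallest: 6139, 2447, 1025, 906, 362, 318 bp.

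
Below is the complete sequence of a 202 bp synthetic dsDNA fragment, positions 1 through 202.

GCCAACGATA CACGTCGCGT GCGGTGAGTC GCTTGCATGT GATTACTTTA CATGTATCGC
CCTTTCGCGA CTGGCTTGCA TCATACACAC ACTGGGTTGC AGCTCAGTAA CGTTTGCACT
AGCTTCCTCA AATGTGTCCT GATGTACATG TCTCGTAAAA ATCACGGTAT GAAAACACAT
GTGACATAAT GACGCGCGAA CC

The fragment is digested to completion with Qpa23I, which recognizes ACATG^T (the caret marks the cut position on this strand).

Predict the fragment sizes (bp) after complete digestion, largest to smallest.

96, 54, 31, 21 bp

Qpa23I sites (ACATGT) start at positions 50, 146, 177.
Qpa23I cuts after base 5 of each site (before the last base), so after positions 54, 150, 181.
Linear molecule, 3 cuts → 4 fragments:
  1–54 → 54 bp
  55–150 → 96 bp
  151–181 → 31 bp
  182–202 → 21 bp
Sorted largest to smallest: 96, 54, 31, 21 bp.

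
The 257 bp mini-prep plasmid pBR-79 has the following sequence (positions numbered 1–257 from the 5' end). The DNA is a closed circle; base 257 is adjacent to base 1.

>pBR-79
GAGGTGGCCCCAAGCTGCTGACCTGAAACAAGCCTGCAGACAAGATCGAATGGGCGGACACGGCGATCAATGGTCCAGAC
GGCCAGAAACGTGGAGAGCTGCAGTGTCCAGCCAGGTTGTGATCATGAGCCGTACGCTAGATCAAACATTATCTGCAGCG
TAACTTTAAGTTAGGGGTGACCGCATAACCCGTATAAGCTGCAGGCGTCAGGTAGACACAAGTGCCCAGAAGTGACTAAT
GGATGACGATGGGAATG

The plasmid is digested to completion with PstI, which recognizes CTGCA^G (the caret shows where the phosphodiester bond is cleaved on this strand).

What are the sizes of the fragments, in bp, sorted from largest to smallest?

PstI sites (CTGCAG) start at positions 34, 99, 153, 199.
PstI cuts after base 5 of each site (before the last base), so after positions 38, 103, 157, 203.
Circular molecule, 4 cuts → 4 fragments:
  39–103 → 65 bp
  104–157 → 54 bp
  158–203 → 46 bp
  204–257 then 1–38 → 54 + 38 = 92 bp
Sorted largest to smallest: 92, 65, 54, 46 bp.

92, 65, 54, 46 bp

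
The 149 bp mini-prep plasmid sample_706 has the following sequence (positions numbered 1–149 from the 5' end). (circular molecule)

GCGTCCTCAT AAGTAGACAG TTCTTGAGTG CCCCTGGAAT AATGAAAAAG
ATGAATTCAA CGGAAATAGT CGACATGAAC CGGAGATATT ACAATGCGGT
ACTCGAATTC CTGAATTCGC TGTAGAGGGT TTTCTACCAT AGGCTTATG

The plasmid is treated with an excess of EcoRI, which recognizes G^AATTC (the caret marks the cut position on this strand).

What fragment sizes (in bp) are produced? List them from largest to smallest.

89, 52, 8 bp

EcoRI sites (GAATTC) start at positions 53, 105, 113.
EcoRI cuts after the first base of each site, so after positions 53, 105, 113.
Circular molecule, 3 cuts → 3 fragments:
  54–105 → 52 bp
  106–113 → 8 bp
  114–149 then 1–53 → 36 + 53 = 89 bp
Sorted largest to smallest: 89, 52, 8 bp.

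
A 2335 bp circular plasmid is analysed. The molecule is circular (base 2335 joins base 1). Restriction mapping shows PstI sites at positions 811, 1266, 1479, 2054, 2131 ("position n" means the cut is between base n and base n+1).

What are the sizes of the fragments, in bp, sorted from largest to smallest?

Circular molecule, 5 cuts → 5 fragments:
  1266 − 811 = 455 bp
  1479 − 1266 = 213 bp
  2054 − 1479 = 575 bp
  2131 − 2054 = 77 bp
  wrap: 2335 − 2131 + 811 = 1015 bp
Sorted largest to smallest: 1015, 575, 455, 213, 77 bp.

1015, 575, 455, 213, 77 bp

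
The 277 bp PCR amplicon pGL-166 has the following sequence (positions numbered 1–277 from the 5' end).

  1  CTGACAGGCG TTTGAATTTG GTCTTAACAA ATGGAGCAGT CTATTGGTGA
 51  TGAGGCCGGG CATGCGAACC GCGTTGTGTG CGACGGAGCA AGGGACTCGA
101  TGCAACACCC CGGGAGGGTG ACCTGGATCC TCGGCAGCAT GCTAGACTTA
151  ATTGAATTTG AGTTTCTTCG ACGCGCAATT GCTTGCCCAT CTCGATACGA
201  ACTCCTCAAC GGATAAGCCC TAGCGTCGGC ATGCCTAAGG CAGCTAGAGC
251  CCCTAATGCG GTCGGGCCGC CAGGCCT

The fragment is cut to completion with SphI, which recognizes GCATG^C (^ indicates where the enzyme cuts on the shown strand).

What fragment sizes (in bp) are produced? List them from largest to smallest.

SphI sites (GCATGC) start at positions 60, 137, 229.
SphI cuts after base 5 of each site (before the last base), so after positions 64, 141, 233.
Linear molecule, 3 cuts → 4 fragments:
  1–64 → 64 bp
  65–141 → 77 bp
  142–233 → 92 bp
  234–277 → 44 bp
Sorted largest to smallest: 92, 77, 64, 44 bp.

92, 77, 64, 44 bp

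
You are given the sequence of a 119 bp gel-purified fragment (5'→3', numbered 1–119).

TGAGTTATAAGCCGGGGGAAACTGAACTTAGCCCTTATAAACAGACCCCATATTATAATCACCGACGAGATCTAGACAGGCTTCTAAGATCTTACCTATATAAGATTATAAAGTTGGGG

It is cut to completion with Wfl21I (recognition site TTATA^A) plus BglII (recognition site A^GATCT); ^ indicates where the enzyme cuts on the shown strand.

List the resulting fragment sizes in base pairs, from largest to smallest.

Wfl21I sites (TTATAA) start at positions 5, 35, 53, 106.
Wfl21I cuts after base 5 of each site (before the last base), so after positions 9, 39, 57, 110.
BglII sites (AGATCT) start at positions 68, 87.
BglII cuts after the first base of each site, so after positions 68, 87.
Combined cut positions: 9, 39, 57, 68, 87, 110.
Linear molecule, 6 cuts → 7 fragments:
  1–9 → 9 bp
  10–39 → 30 bp
  40–57 → 18 bp
  58–68 → 11 bp
  69–87 → 19 bp
  88–110 → 23 bp
  111–119 → 9 bp
Sorted largest to smallest: 30, 23, 19, 18, 11, 9, 9 bp.

30, 23, 19, 18, 11, 9, 9 bp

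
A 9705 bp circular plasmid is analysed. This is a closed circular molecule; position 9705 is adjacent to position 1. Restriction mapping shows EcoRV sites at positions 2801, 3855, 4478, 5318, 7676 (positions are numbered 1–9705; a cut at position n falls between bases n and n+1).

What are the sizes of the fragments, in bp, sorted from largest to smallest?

Circular molecule, 5 cuts → 5 fragments:
  3855 − 2801 = 1054 bp
  4478 − 3855 = 623 bp
  5318 − 4478 = 840 bp
  7676 − 5318 = 2358 bp
  wrap: 9705 − 7676 + 2801 = 4830 bp
Sorted largest to smallest: 4830, 2358, 1054, 840, 623 bp.

4830, 2358, 1054, 840, 623 bp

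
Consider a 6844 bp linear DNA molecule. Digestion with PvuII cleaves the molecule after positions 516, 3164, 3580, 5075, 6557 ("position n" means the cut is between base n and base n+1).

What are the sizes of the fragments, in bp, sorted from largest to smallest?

2648, 1495, 1482, 516, 416, 287 bp

Linear molecule, 5 cuts → 6 fragments:
  516 − 0 = 516 bp
  3164 − 516 = 2648 bp
  3580 − 3164 = 416 bp
  5075 − 3580 = 1495 bp
  6557 − 5075 = 1482 bp
  6844 − 6557 = 287 bp
Sorted largest to smallest: 2648, 1495, 1482, 516, 416, 287 bp.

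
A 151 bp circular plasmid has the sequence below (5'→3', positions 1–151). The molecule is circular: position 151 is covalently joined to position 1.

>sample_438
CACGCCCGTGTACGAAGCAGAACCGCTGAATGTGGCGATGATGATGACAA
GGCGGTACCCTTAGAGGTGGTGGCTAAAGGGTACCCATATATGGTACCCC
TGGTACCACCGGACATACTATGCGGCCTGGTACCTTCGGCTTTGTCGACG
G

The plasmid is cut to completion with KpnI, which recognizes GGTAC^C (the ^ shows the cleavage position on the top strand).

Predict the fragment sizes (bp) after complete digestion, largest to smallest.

76, 27, 26, 13, 9 bp

KpnI sites (GGTACC) start at positions 54, 80, 93, 102, 129.
KpnI cuts after base 5 of each site (before the last base), so after positions 58, 84, 97, 106, 133.
Circular molecule, 5 cuts → 5 fragments:
  59–84 → 26 bp
  85–97 → 13 bp
  98–106 → 9 bp
  107–133 → 27 bp
  134–151 then 1–58 → 18 + 58 = 76 bp
Sorted largest to smallest: 76, 27, 26, 13, 9 bp.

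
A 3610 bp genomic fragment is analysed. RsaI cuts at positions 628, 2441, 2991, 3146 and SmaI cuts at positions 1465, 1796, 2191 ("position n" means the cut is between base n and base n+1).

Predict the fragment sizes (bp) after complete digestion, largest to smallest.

Combined cut positions (sorted): 628, 1465, 1796, 2191, 2441, 2991, 3146.
Linear molecule, 7 cuts → 8 fragments:
  628 − 0 = 628 bp
  1465 − 628 = 837 bp
  1796 − 1465 = 331 bp
  2191 − 1796 = 395 bp
  2441 − 2191 = 250 bp
  2991 − 2441 = 550 bp
  3146 − 2991 = 155 bp
  3610 − 3146 = 464 bp
Sorted largest to smallest: 837, 628, 550, 464, 395, 331, 250, 155 bp.

837, 628, 550, 464, 395, 331, 250, 155 bp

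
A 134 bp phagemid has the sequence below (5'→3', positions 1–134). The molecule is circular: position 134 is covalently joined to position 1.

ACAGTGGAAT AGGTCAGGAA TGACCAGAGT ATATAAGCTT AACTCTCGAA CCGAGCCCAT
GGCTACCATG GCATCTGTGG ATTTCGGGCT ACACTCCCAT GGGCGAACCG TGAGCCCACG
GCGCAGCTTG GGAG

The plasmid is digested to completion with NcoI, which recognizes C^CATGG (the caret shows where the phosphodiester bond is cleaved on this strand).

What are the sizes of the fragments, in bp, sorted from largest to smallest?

NcoI sites (CCATGG) start at positions 57, 66, 97.
NcoI cuts after the first base of each site, so after positions 57, 66, 97.
Circular molecule, 3 cuts → 3 fragments:
  58–66 → 9 bp
  67–97 → 31 bp
  98–134 then 1–57 → 37 + 57 = 94 bp
Sorted largest to smallest: 94, 31, 9 bp.

94, 31, 9 bp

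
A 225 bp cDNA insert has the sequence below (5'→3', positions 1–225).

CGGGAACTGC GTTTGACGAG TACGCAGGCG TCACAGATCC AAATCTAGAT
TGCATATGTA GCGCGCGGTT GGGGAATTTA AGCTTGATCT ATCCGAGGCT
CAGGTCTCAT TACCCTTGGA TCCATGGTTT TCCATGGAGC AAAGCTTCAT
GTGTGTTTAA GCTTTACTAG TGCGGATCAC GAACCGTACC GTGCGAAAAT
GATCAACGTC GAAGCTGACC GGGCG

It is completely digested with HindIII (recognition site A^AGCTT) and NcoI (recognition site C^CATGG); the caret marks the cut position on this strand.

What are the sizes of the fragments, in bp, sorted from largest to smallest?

HindIII sites (AAGCTT) start at positions 80, 142, 159.
HindIII cuts after the first base of each site, so after positions 80, 142, 159.
NcoI sites (CCATGG) start at positions 122, 132.
NcoI cuts after the first base of each site, so after positions 122, 132.
Combined cut positions: 80, 122, 132, 142, 159.
Linear molecule, 5 cuts → 6 fragments:
  1–80 → 80 bp
  81–122 → 42 bp
  123–132 → 10 bp
  133–142 → 10 bp
  143–159 → 17 bp
  160–225 → 66 bp
Sorted largest to smallest: 80, 66, 42, 17, 10, 10 bp.

80, 66, 42, 17, 10, 10 bp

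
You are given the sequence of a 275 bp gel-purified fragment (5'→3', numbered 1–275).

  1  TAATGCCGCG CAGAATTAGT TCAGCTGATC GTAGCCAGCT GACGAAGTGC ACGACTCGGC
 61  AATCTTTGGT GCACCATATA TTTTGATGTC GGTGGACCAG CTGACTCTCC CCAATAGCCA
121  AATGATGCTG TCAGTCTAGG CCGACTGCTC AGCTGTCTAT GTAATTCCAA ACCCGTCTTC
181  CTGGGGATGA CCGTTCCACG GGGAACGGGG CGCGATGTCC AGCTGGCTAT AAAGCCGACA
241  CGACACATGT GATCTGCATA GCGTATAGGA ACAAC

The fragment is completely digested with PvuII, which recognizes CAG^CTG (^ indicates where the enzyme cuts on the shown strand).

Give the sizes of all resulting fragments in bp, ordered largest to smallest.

PvuII sites (CAGCTG) start at positions 22, 36, 98, 150, 220.
PvuII cuts after base 3 of each site, so after positions 24, 38, 100, 152, 222.
Linear molecule, 5 cuts → 6 fragments:
  1–24 → 24 bp
  25–38 → 14 bp
  39–100 → 62 bp
  101–152 → 52 bp
  153–222 → 70 bp
  223–275 → 53 bp
Sorted largest to smallest: 70, 62, 53, 52, 24, 14 bp.

70, 62, 53, 52, 24, 14 bp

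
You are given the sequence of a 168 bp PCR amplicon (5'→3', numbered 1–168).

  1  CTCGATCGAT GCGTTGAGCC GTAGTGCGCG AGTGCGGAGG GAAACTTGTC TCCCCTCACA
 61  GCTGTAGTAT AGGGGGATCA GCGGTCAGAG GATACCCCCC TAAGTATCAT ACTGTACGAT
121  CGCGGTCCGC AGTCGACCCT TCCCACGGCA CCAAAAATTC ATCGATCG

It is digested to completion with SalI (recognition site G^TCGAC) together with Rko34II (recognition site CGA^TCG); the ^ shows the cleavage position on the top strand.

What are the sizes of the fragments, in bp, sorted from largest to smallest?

114, 33, 13, 5, 3 bp

The SalI site (GTCGAC) starts at position 132.
SalI cuts after the first base of each site, so after position 132.
Rko34II sites (CGATCG) start at positions 3, 117, 163.
Rko34II cuts after base 3 of each site, so after positions 5, 119, 165.
Combined cut positions: 5, 119, 132, 165.
Linear molecule, 4 cuts → 5 fragments:
  1–5 → 5 bp
  6–119 → 114 bp
  120–132 → 13 bp
  133–165 → 33 bp
  166–168 → 3 bp
Sorted largest to smallest: 114, 33, 13, 5, 3 bp.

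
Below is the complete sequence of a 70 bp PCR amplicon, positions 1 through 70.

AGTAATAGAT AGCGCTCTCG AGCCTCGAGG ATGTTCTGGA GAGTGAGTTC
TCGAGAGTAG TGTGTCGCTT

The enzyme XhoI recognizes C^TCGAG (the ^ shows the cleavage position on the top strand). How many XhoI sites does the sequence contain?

CTCGAG occurs starting at positions 17, 24, 50.
XhoI cuts at 3 sites.

3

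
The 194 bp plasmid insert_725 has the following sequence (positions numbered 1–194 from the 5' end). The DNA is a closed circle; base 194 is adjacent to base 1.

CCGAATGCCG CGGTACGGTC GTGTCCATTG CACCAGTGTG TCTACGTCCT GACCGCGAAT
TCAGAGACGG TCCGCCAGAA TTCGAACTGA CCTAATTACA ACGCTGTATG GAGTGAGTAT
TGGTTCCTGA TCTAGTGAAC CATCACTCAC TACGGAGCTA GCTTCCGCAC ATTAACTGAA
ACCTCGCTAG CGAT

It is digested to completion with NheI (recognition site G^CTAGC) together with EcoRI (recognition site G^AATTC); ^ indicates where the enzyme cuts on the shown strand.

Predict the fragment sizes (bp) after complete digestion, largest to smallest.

79, 65, 29, 21 bp

NheI sites (GCTAGC) start at positions 157, 186.
NheI cuts after the first base of each site, so after positions 157, 186.
EcoRI sites (GAATTC) start at positions 57, 78.
EcoRI cuts after the first base of each site, so after positions 57, 78.
Combined cut positions: 57, 78, 157, 186.
Circular molecule, 4 cuts → 4 fragments:
  58–78 → 21 bp
  79–157 → 79 bp
  158–186 → 29 bp
  187–194 then 1–57 → 8 + 57 = 65 bp
Sorted largest to smallest: 79, 65, 29, 21 bp.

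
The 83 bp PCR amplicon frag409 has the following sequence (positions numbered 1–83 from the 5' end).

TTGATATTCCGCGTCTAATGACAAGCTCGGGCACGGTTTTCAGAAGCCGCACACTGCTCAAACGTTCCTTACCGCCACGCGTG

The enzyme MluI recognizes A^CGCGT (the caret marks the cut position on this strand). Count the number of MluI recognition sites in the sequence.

ACGCGT occurs starting at position 77.
MluI cuts at 1 site.

1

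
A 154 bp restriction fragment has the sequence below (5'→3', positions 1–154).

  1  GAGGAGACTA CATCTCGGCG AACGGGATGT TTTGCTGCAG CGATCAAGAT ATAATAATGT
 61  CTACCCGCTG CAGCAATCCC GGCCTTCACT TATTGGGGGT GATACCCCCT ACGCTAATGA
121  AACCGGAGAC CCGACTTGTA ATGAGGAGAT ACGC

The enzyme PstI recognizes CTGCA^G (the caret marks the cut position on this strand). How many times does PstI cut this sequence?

2

CTGCAG occurs starting at positions 35, 68.
PstI cuts at 2 sites.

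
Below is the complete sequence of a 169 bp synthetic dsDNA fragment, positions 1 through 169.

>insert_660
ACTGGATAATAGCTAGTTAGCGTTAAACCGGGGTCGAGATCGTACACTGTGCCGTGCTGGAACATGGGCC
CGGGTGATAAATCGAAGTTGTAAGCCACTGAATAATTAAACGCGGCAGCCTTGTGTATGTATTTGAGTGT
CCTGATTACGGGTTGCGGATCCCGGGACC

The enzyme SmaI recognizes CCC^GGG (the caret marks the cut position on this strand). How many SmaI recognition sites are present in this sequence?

CCCGGG occurs starting at positions 69, 161.
SmaI cuts at 2 sites.

2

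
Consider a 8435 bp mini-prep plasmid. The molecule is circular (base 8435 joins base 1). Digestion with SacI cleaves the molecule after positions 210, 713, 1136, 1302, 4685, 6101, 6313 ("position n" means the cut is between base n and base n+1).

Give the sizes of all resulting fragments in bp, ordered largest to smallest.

3383, 2332, 1416, 503, 423, 212, 166 bp

Circular molecule, 7 cuts → 7 fragments:
  713 − 210 = 503 bp
  1136 − 713 = 423 bp
  1302 − 1136 = 166 bp
  4685 − 1302 = 3383 bp
  6101 − 4685 = 1416 bp
  6313 − 6101 = 212 bp
  wrap: 8435 − 6313 + 210 = 2332 bp
Sorted largest to smallest: 3383, 2332, 1416, 503, 423, 212, 166 bp.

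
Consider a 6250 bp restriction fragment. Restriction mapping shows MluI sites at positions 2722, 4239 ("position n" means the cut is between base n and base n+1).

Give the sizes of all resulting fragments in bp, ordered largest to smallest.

2722, 2011, 1517 bp

Linear molecule, 2 cuts → 3 fragments:
  2722 − 0 = 2722 bp
  4239 − 2722 = 1517 bp
  6250 − 4239 = 2011 bp
Sorted largest to smallest: 2722, 2011, 1517 bp.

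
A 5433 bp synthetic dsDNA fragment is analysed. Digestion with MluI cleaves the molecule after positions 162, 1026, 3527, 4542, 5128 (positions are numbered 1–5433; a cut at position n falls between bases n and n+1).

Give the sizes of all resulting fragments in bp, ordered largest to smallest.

Linear molecule, 5 cuts → 6 fragments:
  162 − 0 = 162 bp
  1026 − 162 = 864 bp
  3527 − 1026 = 2501 bp
  4542 − 3527 = 1015 bp
  5128 − 4542 = 586 bp
  5433 − 5128 = 305 bp
Sorted largest to smallest: 2501, 1015, 864, 586, 305, 162 bp.

2501, 1015, 864, 586, 305, 162 bp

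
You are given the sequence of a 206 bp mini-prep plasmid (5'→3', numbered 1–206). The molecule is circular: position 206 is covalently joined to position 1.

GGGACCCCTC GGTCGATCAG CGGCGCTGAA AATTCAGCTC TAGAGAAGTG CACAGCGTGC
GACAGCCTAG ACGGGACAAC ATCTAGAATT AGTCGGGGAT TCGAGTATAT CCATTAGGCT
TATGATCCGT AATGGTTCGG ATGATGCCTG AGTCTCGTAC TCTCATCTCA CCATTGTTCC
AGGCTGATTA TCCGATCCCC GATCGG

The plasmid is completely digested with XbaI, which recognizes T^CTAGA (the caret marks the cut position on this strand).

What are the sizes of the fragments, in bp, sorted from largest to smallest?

XbaI sites (TCTAGA) start at positions 39, 82.
XbaI cuts after the first base of each site, so after positions 39, 82.
Circular molecule, 2 cuts → 2 fragments:
  40–82 → 43 bp
  83–206 then 1–39 → 124 + 39 = 163 bp
Sorted largest to smallest: 163, 43 bp.

163, 43 bp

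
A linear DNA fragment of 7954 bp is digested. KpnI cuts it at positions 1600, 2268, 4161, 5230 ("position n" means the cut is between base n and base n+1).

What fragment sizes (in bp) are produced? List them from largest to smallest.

2724, 1893, 1600, 1069, 668 bp

Linear molecule, 4 cuts → 5 fragments:
  1600 − 0 = 1600 bp
  2268 − 1600 = 668 bp
  4161 − 2268 = 1893 bp
  5230 − 4161 = 1069 bp
  7954 − 5230 = 2724 bp
Sorted largest to smallest: 2724, 1893, 1600, 1069, 668 bp.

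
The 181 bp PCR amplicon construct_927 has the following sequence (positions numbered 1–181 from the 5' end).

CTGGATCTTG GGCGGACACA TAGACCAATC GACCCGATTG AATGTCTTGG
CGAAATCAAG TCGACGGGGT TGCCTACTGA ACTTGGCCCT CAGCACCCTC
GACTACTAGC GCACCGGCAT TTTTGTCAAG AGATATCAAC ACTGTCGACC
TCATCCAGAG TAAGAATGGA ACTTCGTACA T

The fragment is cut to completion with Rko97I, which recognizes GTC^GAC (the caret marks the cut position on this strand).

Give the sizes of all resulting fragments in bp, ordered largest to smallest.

84, 62, 35 bp

Rko97I sites (GTCGAC) start at positions 60, 144.
Rko97I cuts after base 3 of each site, so after positions 62, 146.
Linear molecule, 2 cuts → 3 fragments:
  1–62 → 62 bp
  63–146 → 84 bp
  147–181 → 35 bp
Sorted largest to smallest: 84, 62, 35 bp.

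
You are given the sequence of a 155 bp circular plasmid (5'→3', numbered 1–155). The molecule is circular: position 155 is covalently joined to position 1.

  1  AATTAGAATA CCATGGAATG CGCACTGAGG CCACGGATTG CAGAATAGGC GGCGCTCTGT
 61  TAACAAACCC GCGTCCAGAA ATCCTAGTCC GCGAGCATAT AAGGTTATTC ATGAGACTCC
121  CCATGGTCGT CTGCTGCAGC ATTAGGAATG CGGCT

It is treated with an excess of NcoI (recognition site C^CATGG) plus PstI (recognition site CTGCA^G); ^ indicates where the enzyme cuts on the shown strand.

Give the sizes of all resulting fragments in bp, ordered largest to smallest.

NcoI sites (CCATGG) start at positions 11, 121.
NcoI cuts after the first base of each site, so after positions 11, 121.
The PstI site (CTGCAG) starts at position 134.
PstI cuts after base 5 of each site (before the last base), so after position 138.
Combined cut positions: 11, 121, 138.
Circular molecule, 3 cuts → 3 fragments:
  12–121 → 110 bp
  122–138 → 17 bp
  139–155 then 1–11 → 17 + 11 = 28 bp
Sorted largest to smallest: 110, 28, 17 bp.

110, 28, 17 bp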